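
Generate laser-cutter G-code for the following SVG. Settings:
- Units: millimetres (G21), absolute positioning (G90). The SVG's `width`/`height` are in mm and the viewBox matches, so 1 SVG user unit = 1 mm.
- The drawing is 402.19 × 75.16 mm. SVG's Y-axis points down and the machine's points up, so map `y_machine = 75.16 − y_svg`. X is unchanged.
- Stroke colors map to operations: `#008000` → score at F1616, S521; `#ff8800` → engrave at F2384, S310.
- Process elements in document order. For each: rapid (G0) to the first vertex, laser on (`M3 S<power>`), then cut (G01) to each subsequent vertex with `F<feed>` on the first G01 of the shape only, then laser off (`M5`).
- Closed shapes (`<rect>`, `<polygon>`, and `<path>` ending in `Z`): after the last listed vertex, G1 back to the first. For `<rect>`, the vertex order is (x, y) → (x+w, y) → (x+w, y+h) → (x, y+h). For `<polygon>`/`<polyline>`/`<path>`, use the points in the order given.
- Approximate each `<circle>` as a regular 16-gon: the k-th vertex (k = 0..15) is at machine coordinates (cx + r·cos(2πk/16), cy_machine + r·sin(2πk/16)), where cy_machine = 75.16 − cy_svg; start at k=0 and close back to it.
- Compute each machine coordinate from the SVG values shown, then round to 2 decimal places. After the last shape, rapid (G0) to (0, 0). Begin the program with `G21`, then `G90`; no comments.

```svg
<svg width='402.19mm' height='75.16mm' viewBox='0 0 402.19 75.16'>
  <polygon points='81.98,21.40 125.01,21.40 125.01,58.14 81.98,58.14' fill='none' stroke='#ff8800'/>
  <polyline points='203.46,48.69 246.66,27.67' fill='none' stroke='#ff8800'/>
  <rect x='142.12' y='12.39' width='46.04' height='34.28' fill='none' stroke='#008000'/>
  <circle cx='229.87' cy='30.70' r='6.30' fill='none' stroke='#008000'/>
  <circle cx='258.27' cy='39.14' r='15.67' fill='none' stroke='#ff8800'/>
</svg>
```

G21
G90
G0 X81.98 Y53.76
M3 S310
G01 X125.01 Y53.76 F2384
G01 X125.01 Y17.02
G01 X81.98 Y17.02
G01 X81.98 Y53.76
M5
G0 X203.46 Y26.47
M3 S310
G01 X246.66 Y47.49 F2384
M5
G0 X142.12 Y62.77
M3 S521
G01 X188.16 Y62.77 F1616
G01 X188.16 Y28.49
G01 X142.12 Y28.49
G01 X142.12 Y62.77
M5
G0 X236.17 Y44.46
M3 S521
G01 X235.69 Y46.87 F1616
G01 X234.32 Y48.91
G01 X232.28 Y50.28
G01 X229.87 Y50.76
G01 X227.46 Y50.28
G01 X225.42 Y48.91
G01 X224.05 Y46.87
G01 X223.57 Y44.46
G01 X224.05 Y42.05
G01 X225.42 Y40.01
G01 X227.46 Y38.64
G01 X229.87 Y38.16
G01 X232.28 Y38.64
G01 X234.32 Y40.01
G01 X235.69 Y42.05
G01 X236.17 Y44.46
M5
G0 X273.94 Y36.02
M3 S310
G01 X272.75 Y42.02 F2384
G01 X269.35 Y47.10
G01 X264.27 Y50.50
G01 X258.27 Y51.69
G01 X252.27 Y50.50
G01 X247.19 Y47.10
G01 X243.79 Y42.02
G01 X242.60 Y36.02
G01 X243.79 Y30.02
G01 X247.19 Y24.94
G01 X252.27 Y21.54
G01 X258.27 Y20.35
G01 X264.27 Y21.54
G01 X269.35 Y24.94
G01 X272.75 Y30.02
G01 X273.94 Y36.02
M5
G0 X0.00 Y0.00

viewBox `0 0 402.19 75.16` with mm width/height → 1 unit = 1 mm. Flip: y_m = 75.16 − y_svg.

**Shape 1** — `<polygon>` rectangle, stroke `#ff8800` → engrave (S310, F2384). Machine vertices: (81.98,53.76) → (125.01,53.76) → (125.01,17.02) → (81.98,17.02) → (81.98,53.76). Closed: final G1 returns to the first vertex.

**Shape 2** — `<polyline>` line segment, stroke `#ff8800` → engrave (S310, F2384). Machine vertices: (203.46,26.47) → (246.66,47.49). Open path.

**Shape 3** — `<rect>` rectangle, stroke `#008000` → score (S521, F1616). Machine vertices: (142.12,62.77) → (188.16,62.77) → (188.16,28.49) → (142.12,28.49) → (142.12,62.77). Closed: final G1 returns to the first vertex.

**Shape 4** — `<circle>` circle, stroke `#008000` → score (S521, F1616). Machine vertices: (236.17,44.46) → (235.69,46.87) → (234.32,48.91) → (232.28,50.28) → (229.87,50.76) → (227.46,50.28) → (225.42,48.91) → (224.05,46.87) → (223.57,44.46) → (224.05,42.05) → (225.42,40.01) → (227.46,38.64) → (229.87,38.16) → (232.28,38.64) → (234.32,40.01) → (235.69,42.05) → (236.17,44.46). Closed: final G1 returns to the first vertex.

**Shape 5** — `<circle>` circle, stroke `#ff8800` → engrave (S310, F2384). Machine vertices: (273.94,36.02) → (272.75,42.02) → (269.35,47.10) → (264.27,50.50) → (258.27,51.69) → (252.27,50.50) → (247.19,47.10) → (243.79,42.02) → (242.60,36.02) → (243.79,30.02) → (247.19,24.94) → (252.27,21.54) → (258.27,20.35) → (264.27,21.54) → (269.35,24.94) → (272.75,30.02) → (273.94,36.02). Closed: final G1 returns to the first vertex.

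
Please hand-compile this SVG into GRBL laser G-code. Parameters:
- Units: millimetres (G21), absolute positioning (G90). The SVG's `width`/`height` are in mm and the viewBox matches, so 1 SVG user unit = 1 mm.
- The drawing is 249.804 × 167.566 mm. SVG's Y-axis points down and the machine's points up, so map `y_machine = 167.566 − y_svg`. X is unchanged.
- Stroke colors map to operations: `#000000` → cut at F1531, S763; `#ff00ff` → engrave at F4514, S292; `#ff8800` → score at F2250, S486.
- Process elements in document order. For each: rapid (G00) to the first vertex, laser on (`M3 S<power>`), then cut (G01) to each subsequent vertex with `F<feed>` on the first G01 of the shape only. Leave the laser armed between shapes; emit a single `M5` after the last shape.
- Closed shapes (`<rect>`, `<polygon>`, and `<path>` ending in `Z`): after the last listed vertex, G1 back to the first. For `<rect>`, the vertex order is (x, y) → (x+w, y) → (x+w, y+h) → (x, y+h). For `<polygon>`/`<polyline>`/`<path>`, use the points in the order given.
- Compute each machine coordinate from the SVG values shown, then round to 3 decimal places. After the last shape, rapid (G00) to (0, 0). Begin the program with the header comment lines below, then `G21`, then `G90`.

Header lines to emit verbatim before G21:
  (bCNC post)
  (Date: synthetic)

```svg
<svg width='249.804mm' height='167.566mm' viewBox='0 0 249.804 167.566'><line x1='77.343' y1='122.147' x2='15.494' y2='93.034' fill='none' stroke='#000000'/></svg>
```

(bCNC post)
(Date: synthetic)
G21
G90
G00 X77.343 Y45.419
M3 S763
G01 X15.494 Y74.532 F1531
M5
G00 X0.000 Y0.000

viewBox `0 0 249.804 167.566` with mm width/height → 1 unit = 1 mm. Flip: y_m = 167.566 − y_svg.

**Shape 1** — `<line>` line segment, stroke `#000000` → cut (S763, F1531). Machine vertices: (77.343,45.419) → (15.494,74.532). Open path.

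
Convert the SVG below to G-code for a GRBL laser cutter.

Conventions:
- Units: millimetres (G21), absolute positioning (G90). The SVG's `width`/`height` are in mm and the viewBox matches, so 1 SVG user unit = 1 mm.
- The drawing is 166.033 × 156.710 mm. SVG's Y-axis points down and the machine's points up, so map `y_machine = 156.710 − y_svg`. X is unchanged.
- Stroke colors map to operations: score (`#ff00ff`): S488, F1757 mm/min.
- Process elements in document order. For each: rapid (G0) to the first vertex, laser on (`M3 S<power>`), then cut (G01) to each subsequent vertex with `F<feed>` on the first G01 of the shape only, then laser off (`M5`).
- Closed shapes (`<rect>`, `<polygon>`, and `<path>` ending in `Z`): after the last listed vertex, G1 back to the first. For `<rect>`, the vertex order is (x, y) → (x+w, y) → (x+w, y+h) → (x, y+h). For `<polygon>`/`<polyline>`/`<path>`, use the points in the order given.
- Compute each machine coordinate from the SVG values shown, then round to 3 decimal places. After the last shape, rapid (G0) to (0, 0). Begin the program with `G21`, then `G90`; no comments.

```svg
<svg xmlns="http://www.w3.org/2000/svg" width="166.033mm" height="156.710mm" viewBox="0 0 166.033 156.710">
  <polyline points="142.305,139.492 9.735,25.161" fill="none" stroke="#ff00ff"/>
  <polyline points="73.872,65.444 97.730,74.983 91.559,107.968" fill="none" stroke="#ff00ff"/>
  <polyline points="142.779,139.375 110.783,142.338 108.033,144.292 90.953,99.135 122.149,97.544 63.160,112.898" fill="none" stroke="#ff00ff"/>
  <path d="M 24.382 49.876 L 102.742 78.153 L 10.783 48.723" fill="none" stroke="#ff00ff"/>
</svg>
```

G21
G90
G0 X142.305 Y17.218
M3 S488
G01 X9.735 Y131.549 F1757
M5
G0 X73.872 Y91.266
M3 S488
G01 X97.730 Y81.727 F1757
G01 X91.559 Y48.742
M5
G0 X142.779 Y17.335
M3 S488
G01 X110.783 Y14.372 F1757
G01 X108.033 Y12.418
G01 X90.953 Y57.575
G01 X122.149 Y59.166
G01 X63.160 Y43.812
M5
G0 X24.382 Y106.834
M3 S488
G01 X102.742 Y78.557 F1757
G01 X10.783 Y107.987
M5
G0 X0.000 Y0.000

1 u = 1 mm; y_m = 156.710 − y.

[1] `<polyline>` line segment, #ff00ff→score S488 F1757: (142.305,17.218) → (9.735,131.549)

[2] `<polyline>` open polyline, #ff00ff→score S488 F1757: (73.872,91.266) → (97.730,81.727) → (91.559,48.742)

[3] `<polyline>` open polyline, #ff00ff→score S488 F1757: (142.779,17.335) → (110.783,14.372) → (108.033,12.418) → (90.953,57.575) → (122.149,59.166) → (63.160,43.812)

[4] `<path>` open polyline, #ff00ff→score S488 F1757: (24.382,106.834) → (102.742,78.557) → (10.783,107.987)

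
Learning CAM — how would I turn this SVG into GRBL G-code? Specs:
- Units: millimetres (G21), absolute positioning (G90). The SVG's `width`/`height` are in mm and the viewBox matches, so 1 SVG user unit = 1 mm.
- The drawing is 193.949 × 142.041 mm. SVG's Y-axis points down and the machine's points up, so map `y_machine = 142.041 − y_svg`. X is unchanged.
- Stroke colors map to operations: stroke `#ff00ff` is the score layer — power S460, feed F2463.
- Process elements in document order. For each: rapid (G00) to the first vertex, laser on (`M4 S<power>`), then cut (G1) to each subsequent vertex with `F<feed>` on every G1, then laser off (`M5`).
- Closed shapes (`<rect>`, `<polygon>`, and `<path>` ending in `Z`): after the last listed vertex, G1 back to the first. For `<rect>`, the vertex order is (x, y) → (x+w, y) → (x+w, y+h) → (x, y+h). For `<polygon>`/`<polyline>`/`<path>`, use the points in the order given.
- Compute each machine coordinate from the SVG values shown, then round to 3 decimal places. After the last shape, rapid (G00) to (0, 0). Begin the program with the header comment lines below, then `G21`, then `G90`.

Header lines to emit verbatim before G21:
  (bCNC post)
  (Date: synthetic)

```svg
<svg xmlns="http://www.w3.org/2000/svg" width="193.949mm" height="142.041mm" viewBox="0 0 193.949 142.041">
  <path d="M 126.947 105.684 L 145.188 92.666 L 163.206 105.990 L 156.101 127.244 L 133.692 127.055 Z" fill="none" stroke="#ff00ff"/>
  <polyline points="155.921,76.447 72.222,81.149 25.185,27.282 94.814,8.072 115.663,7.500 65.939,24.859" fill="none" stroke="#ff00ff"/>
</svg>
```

(bCNC post)
(Date: synthetic)
G21
G90
G00 X126.947 Y36.357
M4 S460
G1 X145.188 Y49.375 F2463
G1 X163.206 Y36.051 F2463
G1 X156.101 Y14.797 F2463
G1 X133.692 Y14.986 F2463
G1 X126.947 Y36.357 F2463
M5
G00 X155.921 Y65.594
M4 S460
G1 X72.222 Y60.892 F2463
G1 X25.185 Y114.759 F2463
G1 X94.814 Y133.969 F2463
G1 X115.663 Y134.541 F2463
G1 X65.939 Y117.182 F2463
M5
G00 X0.000 Y0.000

1 u = 1 mm; y_m = 142.041 − y.

[1] `<path>` regular polygon, #ff00ff→score S460 F2463: (126.947,36.357) → (145.188,49.375) → (163.206,36.051) → (156.101,14.797) → (133.692,14.986) → (126.947,36.357) (closed)

[2] `<polyline>` open polyline, #ff00ff→score S460 F2463: (155.921,65.594) → (72.222,60.892) → (25.185,114.759) → (94.814,133.969) → (115.663,134.541) → (65.939,117.182)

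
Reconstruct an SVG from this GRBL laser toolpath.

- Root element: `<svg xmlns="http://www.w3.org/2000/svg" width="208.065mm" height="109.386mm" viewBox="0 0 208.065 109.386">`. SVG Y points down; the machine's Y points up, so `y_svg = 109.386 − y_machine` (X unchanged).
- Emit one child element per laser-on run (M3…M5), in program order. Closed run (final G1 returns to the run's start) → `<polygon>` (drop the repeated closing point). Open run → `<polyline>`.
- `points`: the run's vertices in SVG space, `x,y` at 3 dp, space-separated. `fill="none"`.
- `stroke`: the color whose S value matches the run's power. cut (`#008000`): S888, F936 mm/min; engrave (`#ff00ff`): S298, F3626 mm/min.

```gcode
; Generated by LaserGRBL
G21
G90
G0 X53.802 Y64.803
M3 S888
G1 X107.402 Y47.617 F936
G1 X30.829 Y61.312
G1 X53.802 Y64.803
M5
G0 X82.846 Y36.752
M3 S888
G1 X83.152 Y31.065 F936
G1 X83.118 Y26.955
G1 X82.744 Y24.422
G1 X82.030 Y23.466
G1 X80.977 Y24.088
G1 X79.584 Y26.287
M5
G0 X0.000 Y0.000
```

<svg xmlns="http://www.w3.org/2000/svg" width="208.065mm" height="109.386mm" viewBox="0 0 208.065 109.386">
  <polygon points="53.802,44.583 107.402,61.769 30.829,48.074" fill="none" stroke="#008000"/>
  <polyline points="82.846,72.634 83.152,78.321 83.118,82.431 82.744,84.964 82.030,85.920 80.977,85.298 79.584,83.099" fill="none" stroke="#008000"/>
</svg>

y_svg = 109.386 − y_m. Every run uses S888, so all elements get stroke `#008000` (cut).

[1] closed run; points: 53.802,44.583 107.402,61.769 30.829,48.074

[2] open run; points: 82.846,72.634 83.152,78.321 83.118,82.431 82.744,84.964 82.030,85.920 80.977,85.298 79.584,83.099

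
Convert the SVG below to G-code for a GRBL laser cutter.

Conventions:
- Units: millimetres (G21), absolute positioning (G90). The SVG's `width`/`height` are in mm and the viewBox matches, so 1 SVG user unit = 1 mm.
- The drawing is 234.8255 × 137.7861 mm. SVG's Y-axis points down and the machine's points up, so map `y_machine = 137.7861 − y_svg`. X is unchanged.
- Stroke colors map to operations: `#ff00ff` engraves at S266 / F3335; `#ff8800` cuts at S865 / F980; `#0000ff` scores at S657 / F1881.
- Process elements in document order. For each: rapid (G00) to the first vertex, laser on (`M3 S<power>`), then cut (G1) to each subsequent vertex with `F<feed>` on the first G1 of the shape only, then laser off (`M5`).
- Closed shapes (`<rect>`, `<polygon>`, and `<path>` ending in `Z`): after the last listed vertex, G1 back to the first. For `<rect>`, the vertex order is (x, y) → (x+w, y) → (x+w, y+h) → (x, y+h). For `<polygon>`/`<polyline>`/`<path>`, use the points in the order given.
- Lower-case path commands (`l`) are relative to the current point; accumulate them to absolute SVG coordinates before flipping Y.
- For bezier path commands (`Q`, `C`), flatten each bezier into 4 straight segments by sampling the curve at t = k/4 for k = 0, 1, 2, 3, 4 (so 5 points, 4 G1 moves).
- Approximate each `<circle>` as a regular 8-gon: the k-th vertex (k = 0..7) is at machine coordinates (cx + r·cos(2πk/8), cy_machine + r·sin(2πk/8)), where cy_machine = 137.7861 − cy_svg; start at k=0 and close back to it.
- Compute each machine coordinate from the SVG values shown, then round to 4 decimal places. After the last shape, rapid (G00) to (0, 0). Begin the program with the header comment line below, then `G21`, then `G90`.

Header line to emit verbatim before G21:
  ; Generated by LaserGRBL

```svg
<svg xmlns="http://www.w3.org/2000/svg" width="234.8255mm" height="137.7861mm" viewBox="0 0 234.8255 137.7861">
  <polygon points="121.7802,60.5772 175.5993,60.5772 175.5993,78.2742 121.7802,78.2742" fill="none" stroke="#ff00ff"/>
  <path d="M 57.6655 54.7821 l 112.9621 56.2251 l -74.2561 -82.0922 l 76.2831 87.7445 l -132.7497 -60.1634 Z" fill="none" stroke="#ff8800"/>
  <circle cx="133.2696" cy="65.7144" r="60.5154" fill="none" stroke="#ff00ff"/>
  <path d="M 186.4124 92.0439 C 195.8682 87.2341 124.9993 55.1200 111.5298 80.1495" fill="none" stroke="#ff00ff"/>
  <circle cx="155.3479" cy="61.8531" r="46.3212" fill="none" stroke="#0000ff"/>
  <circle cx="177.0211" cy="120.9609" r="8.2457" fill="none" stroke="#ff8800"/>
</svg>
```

; Generated by LaserGRBL
G21
G90
G00 X121.7802 Y77.2089
M3 S266
G1 X175.5993 Y77.2089 F3335
G1 X175.5993 Y59.5119
G1 X121.7802 Y59.5119
G1 X121.7802 Y77.2089
M5
G00 X57.6655 Y83.0040
M3 S865
G1 X170.6276 Y26.7789 F980
G1 X96.3715 Y108.8711
G1 X172.6546 Y21.1266
G1 X39.9049 Y81.2900
G1 X57.6655 Y83.0040
M5
G00 X193.7850 Y72.0717
M3 S266
G1 X176.0604 Y114.8625 F3335
G1 X133.2696 Y132.5871
G1 X90.4788 Y114.8625
G1 X72.7542 Y72.0717
G1 X90.4788 Y29.2809
G1 X133.2696 Y11.5563
G1 X176.0604 Y29.2809
G1 X193.7850 Y72.0717
M5
G00 X186.4124 Y45.7422
M3 S266
G1 X180.5953 Y53.1496 F3335
G1 X157.5681 Y62.8791
G1 X130.2424 Y67.0138
G1 X111.5298 Y57.6366
M5
G00 X201.6691 Y75.9330
M3 S657
G1 X188.1019 Y108.6870 F1881
G1 X155.3479 Y122.2542
G1 X122.5939 Y108.6870
G1 X109.0267 Y75.9330
G1 X122.5939 Y43.1790
G1 X155.3479 Y29.6118
G1 X188.1019 Y43.1790
G1 X201.6691 Y75.9330
M5
G00 X185.2668 Y16.8252
M3 S865
G1 X182.8517 Y22.6558 F980
G1 X177.0211 Y25.0709
G1 X171.1905 Y22.6558
G1 X168.7754 Y16.8252
G1 X171.1905 Y10.9946
G1 X177.0211 Y8.5795
G1 X182.8517 Y10.9946
G1 X185.2668 Y16.8252
M5
G00 X0.0000 Y0.0000

1 u = 1 mm; y_m = 137.7861 − y.

[1] `<polygon>` rectangle, #ff00ff→engrave S266 F3335: (121.7802,77.2089) → (175.5993,77.2089) → (175.5993,59.5119) → (121.7802,59.5119) → (121.7802,77.2089) (closed)

[2] `<path>` closed polygon, #ff8800→cut S865 F980: (57.6655,83.0040) → (170.6276,26.7789) → (96.3715,108.8711) → (172.6546,21.1266) → (39.9049,81.2900) → (57.6655,83.0040) (closed)

[3] `<circle>` circle, #ff00ff→engrave S266 F3335: (193.7850,72.0717) → (176.0604,114.8625) → (133.2696,132.5871) → (90.4788,114.8625) → (72.7542,72.0717) → (90.4788,29.2809) → (133.2696,11.5563) → (176.0604,29.2809) → (193.7850,72.0717) (closed)

[4] `<path>` cubic bezier, #ff00ff→engrave S266 F3335: (186.4124,45.7422) → (180.5953,53.1496) → (157.5681,62.8791) → (130.2424,67.0138) → (111.5298,57.6366)

[5] `<circle>` circle, #0000ff→score S657 F1881: (201.6691,75.9330) → (188.1019,108.6870) → (155.3479,122.2542) → (122.5939,108.6870) → (109.0267,75.9330) → (122.5939,43.1790) → (155.3479,29.6118) → (188.1019,43.1790) → (201.6691,75.9330) (closed)

[6] `<circle>` circle, #ff8800→cut S865 F980: (185.2668,16.8252) → (182.8517,22.6558) → (177.0211,25.0709) → (171.1905,22.6558) → (168.7754,16.8252) → (171.1905,10.9946) → (177.0211,8.5795) → (182.8517,10.9946) → (185.2668,16.8252) (closed)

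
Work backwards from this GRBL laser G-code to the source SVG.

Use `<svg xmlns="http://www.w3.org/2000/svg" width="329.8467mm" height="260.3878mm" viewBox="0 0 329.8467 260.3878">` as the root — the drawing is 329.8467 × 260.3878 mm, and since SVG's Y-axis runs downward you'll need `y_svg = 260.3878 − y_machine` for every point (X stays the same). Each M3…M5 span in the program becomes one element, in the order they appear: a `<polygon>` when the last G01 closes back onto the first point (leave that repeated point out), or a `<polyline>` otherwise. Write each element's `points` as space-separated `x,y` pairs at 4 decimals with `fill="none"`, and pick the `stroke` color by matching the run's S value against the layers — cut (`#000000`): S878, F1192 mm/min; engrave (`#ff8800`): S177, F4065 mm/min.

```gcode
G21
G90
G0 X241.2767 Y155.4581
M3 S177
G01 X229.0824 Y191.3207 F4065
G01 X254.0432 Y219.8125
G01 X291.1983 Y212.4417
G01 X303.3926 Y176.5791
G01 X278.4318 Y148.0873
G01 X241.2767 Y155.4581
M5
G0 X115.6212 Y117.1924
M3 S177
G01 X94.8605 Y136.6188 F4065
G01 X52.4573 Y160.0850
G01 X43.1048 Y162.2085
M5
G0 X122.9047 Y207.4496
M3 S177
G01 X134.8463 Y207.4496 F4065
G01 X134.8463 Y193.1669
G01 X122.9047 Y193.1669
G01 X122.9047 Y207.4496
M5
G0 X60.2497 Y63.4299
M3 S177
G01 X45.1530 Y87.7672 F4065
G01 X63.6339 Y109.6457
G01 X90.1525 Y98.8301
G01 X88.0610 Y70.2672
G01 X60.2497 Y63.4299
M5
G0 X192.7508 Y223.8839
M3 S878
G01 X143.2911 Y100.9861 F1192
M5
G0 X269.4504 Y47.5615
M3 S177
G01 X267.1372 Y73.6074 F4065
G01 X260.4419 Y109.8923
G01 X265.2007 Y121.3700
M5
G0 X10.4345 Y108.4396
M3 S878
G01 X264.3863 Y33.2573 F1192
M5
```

<svg xmlns="http://www.w3.org/2000/svg" width="329.8467mm" height="260.3878mm" viewBox="0 0 329.8467 260.3878">
  <polygon points="241.2767,104.9297 229.0824,69.0671 254.0432,40.5753 291.1983,47.9461 303.3926,83.8087 278.4318,112.3005" fill="none" stroke="#ff8800"/>
  <polyline points="115.6212,143.1954 94.8605,123.7690 52.4573,100.3028 43.1048,98.1793" fill="none" stroke="#ff8800"/>
  <polygon points="122.9047,52.9382 134.8463,52.9382 134.8463,67.2209 122.9047,67.2209" fill="none" stroke="#ff8800"/>
  <polygon points="60.2497,196.9579 45.1530,172.6206 63.6339,150.7421 90.1525,161.5577 88.0610,190.1206" fill="none" stroke="#ff8800"/>
  <polyline points="192.7508,36.5039 143.2911,159.4017" fill="none" stroke="#000000"/>
  <polyline points="269.4504,212.8263 267.1372,186.7804 260.4419,150.4955 265.2007,139.0178" fill="none" stroke="#ff8800"/>
  <polyline points="10.4345,151.9482 264.3863,227.1305" fill="none" stroke="#000000"/>
</svg>

Each laser-on run becomes one SVG element. Flip Y back into SVG space with y_svg = 260.3878 − y_machine.

Run 1: S177 ⇒ engrave layer `#ff8800`. The run returns to its start, so emit a `<polygon>` with points (Y-flipped): 241.2767,104.9297 229.0824,69.0671 254.0432,40.5753 291.1983,47.9461 303.3926,83.8087 278.4318,112.3005.

Run 2: S177 ⇒ engrave layer `#ff8800`. The run is open, so emit a `<polyline>` with points (Y-flipped): 115.6212,143.1954 94.8605,123.7690 52.4573,100.3028 43.1048,98.1793.

Run 3: S177 ⇒ engrave layer `#ff8800`. The run returns to its start, so emit a `<polygon>` with points (Y-flipped): 122.9047,52.9382 134.8463,52.9382 134.8463,67.2209 122.9047,67.2209.

Run 4: S177 ⇒ engrave layer `#ff8800`. The run returns to its start, so emit a `<polygon>` with points (Y-flipped): 60.2497,196.9579 45.1530,172.6206 63.6339,150.7421 90.1525,161.5577 88.0610,190.1206.

Run 5: the run's S878 means `#000000` (cut). The run is open, so emit a `<polyline>` with points (Y-flipped): 192.7508,36.5039 143.2911,159.4017.

Run 6: S177 ⇒ engrave layer `#ff8800`. The run is open, so emit a `<polyline>` with points (Y-flipped): 269.4504,212.8263 267.1372,186.7804 260.4419,150.4955 265.2007,139.0178.

Run 7: the run's S878 means `#000000` (cut). The run is open, so emit a `<polyline>` with points (Y-flipped): 10.4345,151.9482 264.3863,227.1305.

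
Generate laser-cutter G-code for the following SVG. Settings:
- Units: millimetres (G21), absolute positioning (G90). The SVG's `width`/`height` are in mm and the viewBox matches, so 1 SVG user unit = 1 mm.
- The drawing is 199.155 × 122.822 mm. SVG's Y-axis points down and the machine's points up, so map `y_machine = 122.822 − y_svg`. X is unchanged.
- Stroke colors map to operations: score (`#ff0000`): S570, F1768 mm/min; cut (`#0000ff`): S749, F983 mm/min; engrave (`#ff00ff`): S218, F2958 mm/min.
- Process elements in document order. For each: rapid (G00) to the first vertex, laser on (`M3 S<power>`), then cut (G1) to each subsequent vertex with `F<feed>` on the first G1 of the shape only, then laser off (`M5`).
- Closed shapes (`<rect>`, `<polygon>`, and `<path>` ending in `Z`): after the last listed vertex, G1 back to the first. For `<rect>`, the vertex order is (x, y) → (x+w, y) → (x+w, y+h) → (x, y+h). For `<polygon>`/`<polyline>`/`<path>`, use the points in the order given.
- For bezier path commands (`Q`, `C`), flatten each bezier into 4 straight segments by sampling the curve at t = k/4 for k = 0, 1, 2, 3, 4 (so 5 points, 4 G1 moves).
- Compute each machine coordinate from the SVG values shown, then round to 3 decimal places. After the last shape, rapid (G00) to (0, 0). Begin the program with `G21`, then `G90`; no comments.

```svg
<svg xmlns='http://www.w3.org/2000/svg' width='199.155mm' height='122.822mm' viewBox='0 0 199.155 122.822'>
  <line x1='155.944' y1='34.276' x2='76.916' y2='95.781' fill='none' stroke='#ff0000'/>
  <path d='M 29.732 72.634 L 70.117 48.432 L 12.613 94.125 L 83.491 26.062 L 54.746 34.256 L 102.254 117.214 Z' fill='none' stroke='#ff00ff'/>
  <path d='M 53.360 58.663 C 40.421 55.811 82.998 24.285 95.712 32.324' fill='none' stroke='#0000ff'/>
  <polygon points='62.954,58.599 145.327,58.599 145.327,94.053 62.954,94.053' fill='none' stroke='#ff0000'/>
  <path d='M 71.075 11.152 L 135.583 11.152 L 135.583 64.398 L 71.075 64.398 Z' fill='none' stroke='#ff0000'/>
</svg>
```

G21
G90
G00 X155.944 Y88.546
M3 S570
G1 X76.916 Y27.041 F1768
M5
G00 X29.732 Y50.188
M3 S218
G1 X70.117 Y74.390 F2958
G1 X12.613 Y28.697
G1 X83.491 Y96.760
G1 X54.746 Y88.566
G1 X102.254 Y5.608
G1 X29.732 Y50.188
M5
G00 X53.360 Y64.159
M3 S749
G1 X52.731 Y70.608 F983
G1 X64.916 Y81.413
G1 X81.911 Y90.175
G1 X95.712 Y90.498
M5
G00 X62.954 Y64.223
M3 S570
G1 X145.327 Y64.223 F1768
G1 X145.327 Y28.769
G1 X62.954 Y28.769
G1 X62.954 Y64.223
M5
G00 X71.075 Y111.670
M3 S570
G1 X135.583 Y111.670 F1768
G1 X135.583 Y58.424
G1 X71.075 Y58.424
G1 X71.075 Y111.670
M5
G00 X0.000 Y0.000

viewBox `0 0 199.155 122.822` with mm width/height → 1 unit = 1 mm. Flip: y_m = 122.822 − y_svg.

**Shape 1** — `<line>` line segment, stroke `#ff0000` → score (S570, F1768). Machine vertices: (155.944,88.546) → (76.916,27.041). Open path.

**Shape 2** — `<path>` closed polygon, stroke `#ff00ff` → engrave (S218, F2958). Machine vertices: (29.732,50.188) → (70.117,74.390) → (12.613,28.697) → (83.491,96.760) → (54.746,88.566) → (102.254,5.608) → (29.732,50.188). Closed: final G1 returns to the first vertex.

**Shape 3** — `<path>` cubic bezier, stroke `#0000ff` → cut (S749, F983). Control points (SVG): P0=(53.360,58.663), P1=(40.421,55.811), P2=(82.998,24.285), P3=(95.712,32.324); sampled at t=k/4. Machine vertices: (53.360,64.159) → (52.731,70.608) → (64.916,81.413) → (81.911,90.175) → (95.712,90.498). Open path.

**Shape 4** — `<polygon>` rectangle, stroke `#ff0000` → score (S570, F1768). Machine vertices: (62.954,64.223) → (145.327,64.223) → (145.327,28.769) → (62.954,28.769) → (62.954,64.223). Closed: final G1 returns to the first vertex.

**Shape 5** — `<path>` rectangle, stroke `#ff0000` → score (S570, F1768). Machine vertices: (71.075,111.670) → (135.583,111.670) → (135.583,58.424) → (71.075,58.424) → (71.075,111.670). Closed: final G1 returns to the first vertex.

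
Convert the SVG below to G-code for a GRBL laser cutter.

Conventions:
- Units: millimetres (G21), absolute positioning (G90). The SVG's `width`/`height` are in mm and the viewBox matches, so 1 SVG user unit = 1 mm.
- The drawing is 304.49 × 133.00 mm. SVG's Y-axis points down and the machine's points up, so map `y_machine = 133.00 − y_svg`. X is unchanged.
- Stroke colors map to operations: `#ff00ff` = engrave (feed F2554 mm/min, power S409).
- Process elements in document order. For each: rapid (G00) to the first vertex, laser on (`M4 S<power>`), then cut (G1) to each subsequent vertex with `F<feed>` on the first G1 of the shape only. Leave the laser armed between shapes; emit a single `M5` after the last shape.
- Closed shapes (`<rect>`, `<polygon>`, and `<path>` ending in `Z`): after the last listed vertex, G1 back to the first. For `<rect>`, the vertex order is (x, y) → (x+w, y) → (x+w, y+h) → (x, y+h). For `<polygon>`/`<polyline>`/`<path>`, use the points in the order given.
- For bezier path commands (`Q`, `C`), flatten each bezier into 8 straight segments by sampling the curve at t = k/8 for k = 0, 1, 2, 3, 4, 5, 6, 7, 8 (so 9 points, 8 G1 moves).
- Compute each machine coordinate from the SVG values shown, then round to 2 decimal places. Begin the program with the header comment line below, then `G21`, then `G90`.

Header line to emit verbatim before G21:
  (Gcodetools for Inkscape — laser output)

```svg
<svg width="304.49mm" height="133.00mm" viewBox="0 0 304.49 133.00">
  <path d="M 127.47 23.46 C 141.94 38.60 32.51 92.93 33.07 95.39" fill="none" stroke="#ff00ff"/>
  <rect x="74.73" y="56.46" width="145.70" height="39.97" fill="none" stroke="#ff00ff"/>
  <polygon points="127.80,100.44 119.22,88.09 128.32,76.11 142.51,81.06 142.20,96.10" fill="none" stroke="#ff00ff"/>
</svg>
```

(Gcodetools for Inkscape — laser output)
G21
G90
G00 X127.47 Y109.54
M4 S409
G1 X127.55 Y102.20 F2554
G1 X118.75 Y92.26
G1 X103.81 Y80.78
G1 X85.49 Y68.82
G1 X66.51 Y57.46
G1 X49.62 Y47.76
G1 X37.56 Y40.79
G1 X33.07 Y37.61
G00 X74.73 Y76.54
M4 S409
G1 X220.43 Y76.54 F2554
G1 X220.43 Y36.57
G1 X74.73 Y36.57
G1 X74.73 Y76.54
G00 X127.80 Y32.56
M4 S409
G1 X119.22 Y44.91 F2554
G1 X128.32 Y56.89
G1 X142.51 Y51.94
G1 X142.20 Y36.90
G1 X127.80 Y32.56
M5

1 u = 1 mm; y_m = 133.00 − y.

[1] `<path>` cubic bezier, #ff00ff→engrave S409 F2554: (127.47,109.54) → (127.55,102.20) → (118.75,92.26) → (103.81,80.78) → (85.49,68.82) → (66.51,57.46) → (49.62,47.76) → (37.56,40.79) → (33.07,37.61)

[2] `<rect>` rectangle, #ff00ff→engrave S409 F2554: (74.73,76.54) → (220.43,76.54) → (220.43,36.57) → (74.73,36.57) → (74.73,76.54) (closed)

[3] `<polygon>` regular polygon, #ff00ff→engrave S409 F2554: (127.80,32.56) → (119.22,44.91) → (128.32,56.89) → (142.51,51.94) → (142.20,36.90) → (127.80,32.56) (closed)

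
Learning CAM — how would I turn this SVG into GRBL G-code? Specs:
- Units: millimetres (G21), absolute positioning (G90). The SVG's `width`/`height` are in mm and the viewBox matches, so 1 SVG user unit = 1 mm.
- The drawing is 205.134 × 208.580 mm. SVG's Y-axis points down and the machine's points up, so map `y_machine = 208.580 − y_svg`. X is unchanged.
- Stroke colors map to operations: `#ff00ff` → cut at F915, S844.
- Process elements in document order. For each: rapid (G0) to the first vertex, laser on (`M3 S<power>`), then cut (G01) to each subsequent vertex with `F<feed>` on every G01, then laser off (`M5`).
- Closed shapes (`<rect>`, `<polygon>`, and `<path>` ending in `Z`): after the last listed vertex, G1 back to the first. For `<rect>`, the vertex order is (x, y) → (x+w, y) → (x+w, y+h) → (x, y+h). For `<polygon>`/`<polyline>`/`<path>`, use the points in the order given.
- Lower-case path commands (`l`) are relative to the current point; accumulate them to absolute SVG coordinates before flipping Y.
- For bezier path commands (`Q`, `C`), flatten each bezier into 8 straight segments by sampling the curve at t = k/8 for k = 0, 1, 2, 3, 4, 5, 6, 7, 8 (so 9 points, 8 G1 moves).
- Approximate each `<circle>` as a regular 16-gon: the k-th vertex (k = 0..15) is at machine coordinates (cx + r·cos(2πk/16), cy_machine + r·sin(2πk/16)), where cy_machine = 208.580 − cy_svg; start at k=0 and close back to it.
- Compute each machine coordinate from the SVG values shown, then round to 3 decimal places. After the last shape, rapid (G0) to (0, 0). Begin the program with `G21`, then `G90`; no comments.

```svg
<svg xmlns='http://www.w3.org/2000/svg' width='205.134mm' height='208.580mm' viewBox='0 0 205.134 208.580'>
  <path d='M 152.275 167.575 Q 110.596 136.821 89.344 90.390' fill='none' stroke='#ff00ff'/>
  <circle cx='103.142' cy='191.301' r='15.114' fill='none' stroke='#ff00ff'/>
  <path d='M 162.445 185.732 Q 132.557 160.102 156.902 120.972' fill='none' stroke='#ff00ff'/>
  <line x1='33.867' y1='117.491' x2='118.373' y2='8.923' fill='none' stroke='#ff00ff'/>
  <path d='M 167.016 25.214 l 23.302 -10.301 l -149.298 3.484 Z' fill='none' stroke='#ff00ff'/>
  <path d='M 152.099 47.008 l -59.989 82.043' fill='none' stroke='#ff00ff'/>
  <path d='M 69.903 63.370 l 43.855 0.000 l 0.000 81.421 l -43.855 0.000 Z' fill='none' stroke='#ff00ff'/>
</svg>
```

G21
G90
G0 X152.275 Y41.005
M3 S844
G01 X142.174 Y48.938 F915
G01 X132.712 Y57.362 F915
G01 X123.888 Y66.275 F915
G01 X115.703 Y75.678 F915
G01 X108.156 Y85.571 F915
G01 X101.247 Y95.954 F915
G01 X94.976 Y106.827 F915
G01 X89.344 Y118.190 F915
M5
G0 X118.256 Y17.279
M3 S844
G01 X117.106 Y23.063 F915
G01 X113.829 Y27.966 F915
G01 X108.926 Y31.243 F915
G01 X103.142 Y32.393 F915
G01 X97.358 Y31.243 F915
G01 X92.455 Y27.966 F915
G01 X89.178 Y23.063 F915
G01 X88.028 Y17.279 F915
G01 X89.178 Y11.495 F915
G01 X92.455 Y6.592 F915
G01 X97.358 Y3.315 F915
G01 X103.142 Y2.165 F915
G01 X108.926 Y3.315 F915
G01 X113.829 Y6.592 F915
G01 X117.106 Y11.495 F915
G01 X118.256 Y17.279 F915
M5
G0 X162.445 Y22.848
M3 S844
G01 X155.820 Y29.466 F915
G01 X150.891 Y36.507 F915
G01 X147.656 Y43.969 F915
G01 X146.115 Y51.853 F915
G01 X146.270 Y60.159 F915
G01 X148.119 Y68.887 F915
G01 X151.663 Y78.036 F915
G01 X156.902 Y87.608 F915
M5
G0 X33.867 Y91.089
M3 S844
G01 X118.373 Y199.657 F915
M5
G0 X167.016 Y183.366
M3 S844
G01 X190.318 Y193.667 F915
G01 X41.020 Y190.183 F915
G01 X167.016 Y183.366 F915
M5
G0 X152.099 Y161.572
M3 S844
G01 X92.110 Y79.529 F915
M5
G0 X69.903 Y145.210
M3 S844
G01 X113.758 Y145.210 F915
G01 X113.758 Y63.789 F915
G01 X69.903 Y63.789 F915
G01 X69.903 Y145.210 F915
M5
G0 X0.000 Y0.000

1 u = 1 mm; y_m = 208.580 − y.

[1] `<path>` quadratic bezier, #ff00ff→cut S844 F915: (152.275,41.005) → (142.174,48.938) → (132.712,57.362) → (123.888,66.275) → (115.703,75.678) → (108.156,85.571) → (101.247,95.954) → (94.976,106.827) → (89.344,118.190)

[2] `<circle>` circle, #ff00ff→cut S844 F915: (118.256,17.279) → (117.106,23.063) → (113.829,27.966) → (108.926,31.243) → (103.142,32.393) → (97.358,31.243) → (92.455,27.966) → (89.178,23.063) → (88.028,17.279) → (89.178,11.495) → (92.455,6.592) → (97.358,3.315) → (103.142,2.165) → (108.926,3.315) → (113.829,6.592) → (117.106,11.495) → (118.256,17.279) (closed)

[3] `<path>` quadratic bezier, #ff00ff→cut S844 F915: (162.445,22.848) → (155.820,29.466) → (150.891,36.507) → (147.656,43.969) → (146.115,51.853) → (146.270,60.159) → (148.119,68.887) → (151.663,78.036) → (156.902,87.608)

[4] `<line>` line segment, #ff00ff→cut S844 F915: (33.867,91.089) → (118.373,199.657)

[5] `<path>` closed polygon, #ff00ff→cut S844 F915: (167.016,183.366) → (190.318,193.667) → (41.020,190.183) → (167.016,183.366) (closed)

[6] `<path>` line segment, #ff00ff→cut S844 F915: (152.099,161.572) → (92.110,79.529)

[7] `<path>` rectangle, #ff00ff→cut S844 F915: (69.903,145.210) → (113.758,145.210) → (113.758,63.789) → (69.903,63.789) → (69.903,145.210) (closed)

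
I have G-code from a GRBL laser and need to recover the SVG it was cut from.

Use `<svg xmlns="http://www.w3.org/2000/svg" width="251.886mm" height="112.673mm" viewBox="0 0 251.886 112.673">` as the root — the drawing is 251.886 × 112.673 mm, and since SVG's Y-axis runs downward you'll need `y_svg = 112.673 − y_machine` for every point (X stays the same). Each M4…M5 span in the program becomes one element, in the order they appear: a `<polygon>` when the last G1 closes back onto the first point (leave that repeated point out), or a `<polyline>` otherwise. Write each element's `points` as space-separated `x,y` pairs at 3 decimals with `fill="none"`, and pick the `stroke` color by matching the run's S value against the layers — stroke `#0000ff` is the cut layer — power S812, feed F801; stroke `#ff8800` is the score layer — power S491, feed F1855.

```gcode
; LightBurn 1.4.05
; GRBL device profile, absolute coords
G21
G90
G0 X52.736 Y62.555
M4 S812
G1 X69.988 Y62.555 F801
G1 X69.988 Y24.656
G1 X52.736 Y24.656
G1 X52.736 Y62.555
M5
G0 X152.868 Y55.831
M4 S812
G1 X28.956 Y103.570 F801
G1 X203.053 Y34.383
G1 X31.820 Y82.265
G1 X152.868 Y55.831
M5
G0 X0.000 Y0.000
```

y_svg = 112.673 − y_m. Every run uses S812, so all elements get stroke `#0000ff` (cut).

[1] closed run; points: 52.736,50.118 69.988,50.118 69.988,88.017 52.736,88.017

[2] closed run; points: 152.868,56.842 28.956,9.103 203.053,78.290 31.820,30.408

<svg xmlns="http://www.w3.org/2000/svg" width="251.886mm" height="112.673mm" viewBox="0 0 251.886 112.673">
  <polygon points="52.736,50.118 69.988,50.118 69.988,88.017 52.736,88.017" fill="none" stroke="#0000ff"/>
  <polygon points="152.868,56.842 28.956,9.103 203.053,78.290 31.820,30.408" fill="none" stroke="#0000ff"/>
</svg>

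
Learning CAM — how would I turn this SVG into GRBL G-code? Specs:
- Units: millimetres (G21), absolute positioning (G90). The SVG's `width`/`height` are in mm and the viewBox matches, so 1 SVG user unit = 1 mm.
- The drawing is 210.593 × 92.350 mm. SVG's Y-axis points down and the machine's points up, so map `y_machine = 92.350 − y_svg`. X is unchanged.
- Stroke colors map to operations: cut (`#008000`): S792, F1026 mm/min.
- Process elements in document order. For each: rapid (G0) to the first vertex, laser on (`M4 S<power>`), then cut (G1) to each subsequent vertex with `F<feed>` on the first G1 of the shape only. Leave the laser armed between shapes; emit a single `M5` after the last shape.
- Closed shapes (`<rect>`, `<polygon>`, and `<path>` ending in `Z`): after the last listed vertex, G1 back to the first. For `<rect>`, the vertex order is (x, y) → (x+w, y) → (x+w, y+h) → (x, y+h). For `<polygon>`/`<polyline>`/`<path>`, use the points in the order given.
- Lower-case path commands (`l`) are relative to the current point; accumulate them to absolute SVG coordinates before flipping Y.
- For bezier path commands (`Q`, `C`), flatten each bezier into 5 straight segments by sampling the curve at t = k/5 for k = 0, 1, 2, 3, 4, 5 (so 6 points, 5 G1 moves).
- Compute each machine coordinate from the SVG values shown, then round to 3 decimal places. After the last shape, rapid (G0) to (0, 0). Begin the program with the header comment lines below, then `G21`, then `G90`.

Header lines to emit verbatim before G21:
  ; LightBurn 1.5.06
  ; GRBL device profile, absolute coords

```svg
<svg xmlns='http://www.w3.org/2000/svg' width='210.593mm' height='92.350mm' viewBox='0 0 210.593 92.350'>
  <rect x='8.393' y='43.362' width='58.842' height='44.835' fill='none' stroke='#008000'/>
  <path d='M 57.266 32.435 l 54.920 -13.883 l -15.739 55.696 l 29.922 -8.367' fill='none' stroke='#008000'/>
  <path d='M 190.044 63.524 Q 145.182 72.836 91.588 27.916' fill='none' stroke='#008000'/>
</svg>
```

1 u = 1 mm; y_m = 92.350 − y.

[1] `<rect>` rectangle, #008000→cut S792 F1026: (8.393,48.988) → (67.235,48.988) → (67.235,4.153) → (8.393,4.153) → (8.393,48.988) (closed)

[2] `<path>` open polyline, #008000→cut S792 F1026: (57.266,59.915) → (112.186,73.798) → (96.447,18.102) → (126.369,26.469)

[3] `<path>` quadratic bezier, #008000→cut S792 F1026: (190.044,28.826) → (171.750,27.270) → (152.757,30.054) → (133.066,37.175) → (112.676,48.635) → (91.588,64.434)

; LightBurn 1.5.06
; GRBL device profile, absolute coords
G21
G90
G0 X8.393 Y48.988
M4 S792
G1 X67.235 Y48.988 F1026
G1 X67.235 Y4.153
G1 X8.393 Y4.153
G1 X8.393 Y48.988
G0 X57.266 Y59.915
M4 S792
G1 X112.186 Y73.798 F1026
G1 X96.447 Y18.102
G1 X126.369 Y26.469
G0 X190.044 Y28.826
M4 S792
G1 X171.750 Y27.270 F1026
G1 X152.757 Y30.054
G1 X133.066 Y37.175
G1 X112.676 Y48.635
G1 X91.588 Y64.434
M5
G0 X0.000 Y0.000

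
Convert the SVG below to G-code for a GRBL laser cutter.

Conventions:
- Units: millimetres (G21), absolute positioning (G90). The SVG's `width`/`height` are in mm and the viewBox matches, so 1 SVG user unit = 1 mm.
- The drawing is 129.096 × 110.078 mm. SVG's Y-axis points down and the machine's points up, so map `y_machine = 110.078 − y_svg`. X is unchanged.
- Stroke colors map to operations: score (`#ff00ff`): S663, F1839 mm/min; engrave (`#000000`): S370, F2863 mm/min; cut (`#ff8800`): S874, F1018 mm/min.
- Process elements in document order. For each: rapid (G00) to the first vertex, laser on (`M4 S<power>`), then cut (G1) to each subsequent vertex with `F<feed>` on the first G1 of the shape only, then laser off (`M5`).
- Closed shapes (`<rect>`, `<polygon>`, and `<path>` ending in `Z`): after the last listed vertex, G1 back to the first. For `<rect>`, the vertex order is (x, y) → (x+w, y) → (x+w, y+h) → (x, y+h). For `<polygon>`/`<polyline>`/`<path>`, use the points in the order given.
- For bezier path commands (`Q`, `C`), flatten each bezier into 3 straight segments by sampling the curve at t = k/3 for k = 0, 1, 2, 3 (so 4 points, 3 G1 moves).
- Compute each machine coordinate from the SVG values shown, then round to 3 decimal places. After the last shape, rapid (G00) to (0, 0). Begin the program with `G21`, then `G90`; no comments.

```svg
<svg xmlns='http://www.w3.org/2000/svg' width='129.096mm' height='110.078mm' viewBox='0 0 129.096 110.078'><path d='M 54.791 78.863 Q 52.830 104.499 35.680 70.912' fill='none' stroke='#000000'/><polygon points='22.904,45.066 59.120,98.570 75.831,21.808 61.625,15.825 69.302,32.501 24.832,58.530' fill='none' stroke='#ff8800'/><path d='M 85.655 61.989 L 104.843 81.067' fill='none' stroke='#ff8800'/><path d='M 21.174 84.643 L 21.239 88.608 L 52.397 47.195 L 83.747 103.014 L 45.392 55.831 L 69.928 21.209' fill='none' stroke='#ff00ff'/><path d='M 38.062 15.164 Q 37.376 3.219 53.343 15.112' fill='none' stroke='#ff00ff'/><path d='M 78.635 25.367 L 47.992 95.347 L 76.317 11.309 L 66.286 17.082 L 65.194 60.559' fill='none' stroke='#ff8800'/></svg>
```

Since the viewBox matches the mm dimensions, user units are millimetres directly. The only transform is the Y-flip y_m = 110.078 − y_svg.

Shape 1 is a quadratic bezier drawn with `<path>`. Its stroke #000000 means engrave at S370, F2863. After flipping Y the toolpath is (54.791,31.215) → (51.796,20.705) → (45.426,23.355) → (35.680,39.166).

Shape 2 is a closed polygon drawn with `<polygon>`. Its stroke #ff8800 means cut at S874, F1018. After flipping Y the toolpath is (22.904,65.012) → (59.120,11.508) → (75.831,88.270) → (61.625,94.253) → (69.302,77.577) → (24.832,51.548) → (22.904,65.012), returning to the start.

Shape 3 is a line segment drawn with `<path>`. Its stroke #ff8800 means cut at S874, F1018. After flipping Y the toolpath is (85.655,48.089) → (104.843,29.011).

Shape 4 is a open polyline drawn with `<path>`. Its stroke #ff00ff means score at S663, F1839. After flipping Y the toolpath is (21.174,25.435) → (21.239,21.470) → (52.397,62.883) → (83.747,7.064) → (45.392,54.247) → (69.928,88.869).

Shape 5 is a quadratic bezier drawn with `<path>`. Its stroke #ff00ff means score at S663, F1839. After flipping Y the toolpath is (38.062,94.914) → (39.455,100.229) → (44.549,100.246) → (53.343,94.966).

Shape 6 is a open polyline drawn with `<path>`. Its stroke #ff8800 means cut at S874, F1018. After flipping Y the toolpath is (78.635,84.711) → (47.992,14.731) → (76.317,98.769) → (66.286,92.996) → (65.194,49.519).

G21
G90
G00 X54.791 Y31.215
M4 S370
G1 X51.796 Y20.705 F2863
G1 X45.426 Y23.355
G1 X35.680 Y39.166
M5
G00 X22.904 Y65.012
M4 S874
G1 X59.120 Y11.508 F1018
G1 X75.831 Y88.270
G1 X61.625 Y94.253
G1 X69.302 Y77.577
G1 X24.832 Y51.548
G1 X22.904 Y65.012
M5
G00 X85.655 Y48.089
M4 S874
G1 X104.843 Y29.011 F1018
M5
G00 X21.174 Y25.435
M4 S663
G1 X21.239 Y21.470 F1839
G1 X52.397 Y62.883
G1 X83.747 Y7.064
G1 X45.392 Y54.247
G1 X69.928 Y88.869
M5
G00 X38.062 Y94.914
M4 S663
G1 X39.455 Y100.229 F1839
G1 X44.549 Y100.246
G1 X53.343 Y94.966
M5
G00 X78.635 Y84.711
M4 S874
G1 X47.992 Y14.731 F1018
G1 X76.317 Y98.769
G1 X66.286 Y92.996
G1 X65.194 Y49.519
M5
G00 X0.000 Y0.000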